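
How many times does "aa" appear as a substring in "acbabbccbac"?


Searching for "aa" in "acbabbccbac"
Scanning each position:
  Position 0: "ac" => no
  Position 1: "cb" => no
  Position 2: "ba" => no
  Position 3: "ab" => no
  Position 4: "bb" => no
  Position 5: "bc" => no
  Position 6: "cc" => no
  Position 7: "cb" => no
  Position 8: "ba" => no
  Position 9: "ac" => no
Total occurrences: 0

0


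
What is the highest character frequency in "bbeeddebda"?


Input: bbeeddebda
Character counts:
  'a': 1
  'b': 3
  'd': 3
  'e': 3
Maximum frequency: 3

3


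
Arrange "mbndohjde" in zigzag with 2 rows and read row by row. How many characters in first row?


Zigzag "mbndohjde" into 2 rows:
Placing characters:
  'm' => row 0
  'b' => row 1
  'n' => row 0
  'd' => row 1
  'o' => row 0
  'h' => row 1
  'j' => row 0
  'd' => row 1
  'e' => row 0
Rows:
  Row 0: "mnoje"
  Row 1: "bdhd"
First row length: 5

5


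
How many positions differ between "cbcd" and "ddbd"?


Comparing "cbcd" and "ddbd" position by position:
  Position 0: 'c' vs 'd' => DIFFER
  Position 1: 'b' vs 'd' => DIFFER
  Position 2: 'c' vs 'b' => DIFFER
  Position 3: 'd' vs 'd' => same
Positions that differ: 3

3


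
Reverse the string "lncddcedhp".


Input: lncddcedhp
Reading characters right to left:
  Position 9: 'p'
  Position 8: 'h'
  Position 7: 'd'
  Position 6: 'e'
  Position 5: 'c'
  Position 4: 'd'
  Position 3: 'd'
  Position 2: 'c'
  Position 1: 'n'
  Position 0: 'l'
Reversed: phdecddcnl

phdecddcnl


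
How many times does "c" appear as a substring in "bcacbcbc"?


Searching for "c" in "bcacbcbc"
Scanning each position:
  Position 0: "b" => no
  Position 1: "c" => MATCH
  Position 2: "a" => no
  Position 3: "c" => MATCH
  Position 4: "b" => no
  Position 5: "c" => MATCH
  Position 6: "b" => no
  Position 7: "c" => MATCH
Total occurrences: 4

4


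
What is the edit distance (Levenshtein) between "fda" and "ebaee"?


Computing edit distance: "fda" -> "ebaee"
DP table:
           e    b    a    e    e
      0    1    2    3    4    5
  f   1    1    2    3    4    5
  d   2    2    2    3    4    5
  a   3    3    3    2    3    4
Edit distance = dp[3][5] = 4

4


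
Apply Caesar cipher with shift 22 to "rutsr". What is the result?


Caesar cipher: shift "rutsr" by 22
  'r' (pos 17) + 22 = pos 13 = 'n'
  'u' (pos 20) + 22 = pos 16 = 'q'
  't' (pos 19) + 22 = pos 15 = 'p'
  's' (pos 18) + 22 = pos 14 = 'o'
  'r' (pos 17) + 22 = pos 13 = 'n'
Result: nqpon

nqpon


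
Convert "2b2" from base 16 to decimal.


Input: "2b2" in base 16
Positional expansion:
  Digit '2' (value 2) x 16^2 = 512
  Digit 'b' (value 11) x 16^1 = 176
  Digit '2' (value 2) x 16^0 = 2
Sum = 690

690


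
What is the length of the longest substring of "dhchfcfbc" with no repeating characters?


Input: "dhchfcfbc"
Sliding window (track last position of each char):
  Position 0 ('d'): window [0,0] length 1 -- new best
  Position 1 ('h'): window [0,1] length 2 -- new best
  Position 2 ('c'): window [0,2] length 3 -- new best
  Position 3 ('h'): repeat (last at 1), move window start to 2
  Position 3 ('h'): window [2,3] length 2
  Position 4 ('f'): window [2,4] length 3
  Position 5 ('c'): repeat (last at 2), move window start to 3
  Position 5 ('c'): window [3,5] length 3
  Position 6 ('f'): repeat (last at 4), move window start to 5
  Position 6 ('f'): window [5,6] length 2
  Position 7 ('b'): window [5,7] length 3
  Position 8 ('c'): repeat (last at 5), move window start to 6
  Position 8 ('c'): window [6,8] length 3
Longest substring with no repeats: "dhc" with length 3

3


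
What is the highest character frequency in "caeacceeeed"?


Input: caeacceeeed
Character counts:
  'a': 2
  'c': 3
  'd': 1
  'e': 5
Maximum frequency: 5

5


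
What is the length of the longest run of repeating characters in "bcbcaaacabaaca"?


Input: "bcbcaaacabaaca"
Scanning for longest run:
  Position 1 ('c'): new char, reset run to 1
  Position 2 ('b'): new char, reset run to 1
  Position 3 ('c'): new char, reset run to 1
  Position 4 ('a'): new char, reset run to 1
  Position 5 ('a'): continues run of 'a', length=2
  Position 6 ('a'): continues run of 'a', length=3
  Position 7 ('c'): new char, reset run to 1
  Position 8 ('a'): new char, reset run to 1
  Position 9 ('b'): new char, reset run to 1
  Position 10 ('a'): new char, reset run to 1
  Position 11 ('a'): continues run of 'a', length=2
  Position 12 ('c'): new char, reset run to 1
  Position 13 ('a'): new char, reset run to 1
Longest run: 'a' with length 3

3


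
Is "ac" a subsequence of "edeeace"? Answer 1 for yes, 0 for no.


Check if "ac" is a subsequence of "edeeace"
Greedy scan:
  Position 0 ('e'): no match needed
  Position 1 ('d'): no match needed
  Position 2 ('e'): no match needed
  Position 3 ('e'): no match needed
  Position 4 ('a'): matches sub[0] = 'a'
  Position 5 ('c'): matches sub[1] = 'c'
  Position 6 ('e'): no match needed
All 2 characters matched => is a subsequence

1


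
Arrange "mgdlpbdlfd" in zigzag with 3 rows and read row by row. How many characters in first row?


Zigzag "mgdlpbdlfd" into 3 rows:
Placing characters:
  'm' => row 0
  'g' => row 1
  'd' => row 2
  'l' => row 1
  'p' => row 0
  'b' => row 1
  'd' => row 2
  'l' => row 1
  'f' => row 0
  'd' => row 1
Rows:
  Row 0: "mpf"
  Row 1: "glbld"
  Row 2: "dd"
First row length: 3

3


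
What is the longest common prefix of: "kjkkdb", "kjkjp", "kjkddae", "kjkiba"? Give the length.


Words: kjkkdb, kjkjp, kjkddae, kjkiba
  Position 0: all 'k' => match
  Position 1: all 'j' => match
  Position 2: all 'k' => match
  Position 3: ('k', 'j', 'd', 'i') => mismatch, stop
LCP = "kjk" (length 3)

3


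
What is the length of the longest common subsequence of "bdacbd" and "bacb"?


LCS of "bdacbd" and "bacb"
DP table:
           b    a    c    b
      0    0    0    0    0
  b   0    1    1    1    1
  d   0    1    1    1    1
  a   0    1    2    2    2
  c   0    1    2    3    3
  b   0    1    2    3    4
  d   0    1    2    3    4
LCS length = dp[6][4] = 4

4


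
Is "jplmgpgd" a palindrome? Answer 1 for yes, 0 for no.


Input: jplmgpgd
Reversed: dgpgmlpj
  Compare pos 0 ('j') with pos 7 ('d'): MISMATCH
  Compare pos 1 ('p') with pos 6 ('g'): MISMATCH
  Compare pos 2 ('l') with pos 5 ('p'): MISMATCH
  Compare pos 3 ('m') with pos 4 ('g'): MISMATCH
Result: not a palindrome

0


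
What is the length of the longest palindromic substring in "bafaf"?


Input: "bafaf"
Checking substrings for palindromes:
  [1:4] "afa" (len 3) => palindrome
  [2:5] "faf" (len 3) => palindrome
Longest palindromic substring: "afa" with length 3

3


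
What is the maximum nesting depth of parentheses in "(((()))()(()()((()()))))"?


Input: "(((()))()(()()((()()))))"
Tracking depth:
  Position 0 '(': depth becomes 1
  Position 1 '(': depth becomes 2
  Position 2 '(': depth becomes 3
  Position 3 '(': depth becomes 4
  Position 4 ')': depth becomes 3
  Position 5 ')': depth becomes 2
  Position 6 ')': depth becomes 1
  Position 7 '(': depth becomes 2
  Position 8 ')': depth becomes 1
  Position 9 '(': depth becomes 2
  Position 10 '(': depth becomes 3
  Position 11 ')': depth becomes 2
  Position 12 '(': depth becomes 3
  Position 13 ')': depth becomes 2
  Position 14 '(': depth becomes 3
  Position 15 '(': depth becomes 4
  Position 16 '(': depth becomes 5
  Position 17 ')': depth becomes 4
  Position 18 '(': depth becomes 5
  Position 19 ')': depth becomes 4
  Position 20 ')': depth becomes 3
  Position 21 ')': depth becomes 2
  Position 22 ')': depth becomes 1
  Position 23 ')': depth becomes 0
Maximum depth reached: 5

5


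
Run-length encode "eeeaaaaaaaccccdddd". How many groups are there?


Input: eeeaaaaaaaccccdddd
Scanning for consecutive runs:
  Group 1: 'e' x 3 (positions 0-2)
  Group 2: 'a' x 7 (positions 3-9)
  Group 3: 'c' x 4 (positions 10-13)
  Group 4: 'd' x 4 (positions 14-17)
Total groups: 4

4


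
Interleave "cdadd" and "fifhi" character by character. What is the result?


Interleaving "cdadd" and "fifhi":
  Position 0: 'c' from first, 'f' from second => "cf"
  Position 1: 'd' from first, 'i' from second => "di"
  Position 2: 'a' from first, 'f' from second => "af"
  Position 3: 'd' from first, 'h' from second => "dh"
  Position 4: 'd' from first, 'i' from second => "di"
Result: cfdiafdhdi

cfdiafdhdi


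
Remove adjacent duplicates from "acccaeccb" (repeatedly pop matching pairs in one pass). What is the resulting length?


Input: acccaeccb
Stack-based adjacent duplicate removal:
  Read 'a': push. Stack: a
  Read 'c': push. Stack: ac
  Read 'c': matches stack top 'c' => pop. Stack: a
  Read 'c': push. Stack: ac
  Read 'a': push. Stack: aca
  Read 'e': push. Stack: acae
  Read 'c': push. Stack: acaec
  Read 'c': matches stack top 'c' => pop. Stack: acae
  Read 'b': push. Stack: acaeb
Final stack: "acaeb" (length 5)

5


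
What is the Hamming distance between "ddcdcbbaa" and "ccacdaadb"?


Comparing "ddcdcbbaa" and "ccacdaadb" position by position:
  Position 0: 'd' vs 'c' => differ
  Position 1: 'd' vs 'c' => differ
  Position 2: 'c' vs 'a' => differ
  Position 3: 'd' vs 'c' => differ
  Position 4: 'c' vs 'd' => differ
  Position 5: 'b' vs 'a' => differ
  Position 6: 'b' vs 'a' => differ
  Position 7: 'a' vs 'd' => differ
  Position 8: 'a' vs 'b' => differ
Total differences (Hamming distance): 9

9


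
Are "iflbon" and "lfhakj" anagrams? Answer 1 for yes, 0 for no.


Strings: "iflbon", "lfhakj"
Sorted first:  bfilno
Sorted second: afhjkl
Differ at position 0: 'b' vs 'a' => not anagrams

0


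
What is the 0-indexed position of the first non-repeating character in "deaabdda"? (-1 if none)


Input: deaabdda
Character frequencies:
  'a': 3
  'b': 1
  'd': 3
  'e': 1
Scanning left to right for freq == 1:
  Position 0 ('d'): freq=3, skip
  Position 1 ('e'): unique! => answer = 1

1


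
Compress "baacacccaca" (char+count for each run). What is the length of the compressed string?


Input: baacacccaca
Runs:
  'b' x 1 => "b1"
  'a' x 2 => "a2"
  'c' x 1 => "c1"
  'a' x 1 => "a1"
  'c' x 3 => "c3"
  'a' x 1 => "a1"
  'c' x 1 => "c1"
  'a' x 1 => "a1"
Compressed: "b1a2c1a1c3a1c1a1"
Compressed length: 16

16


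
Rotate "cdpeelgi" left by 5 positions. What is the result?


Input: "cdpeelgi", rotate left by 5
First 5 characters: "cdpee"
Remaining characters: "lgi"
Concatenate remaining + first: "lgi" + "cdpee" = "lgicdpee"

lgicdpee


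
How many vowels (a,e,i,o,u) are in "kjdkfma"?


Input: kjdkfma
Checking each character:
  'k' at position 0: consonant
  'j' at position 1: consonant
  'd' at position 2: consonant
  'k' at position 3: consonant
  'f' at position 4: consonant
  'm' at position 5: consonant
  'a' at position 6: vowel (running total: 1)
Total vowels: 1

1


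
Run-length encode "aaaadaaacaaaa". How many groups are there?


Input: aaaadaaacaaaa
Scanning for consecutive runs:
  Group 1: 'a' x 4 (positions 0-3)
  Group 2: 'd' x 1 (positions 4-4)
  Group 3: 'a' x 3 (positions 5-7)
  Group 4: 'c' x 1 (positions 8-8)
  Group 5: 'a' x 4 (positions 9-12)
Total groups: 5

5


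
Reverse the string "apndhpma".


Input: apndhpma
Reading characters right to left:
  Position 7: 'a'
  Position 6: 'm'
  Position 5: 'p'
  Position 4: 'h'
  Position 3: 'd'
  Position 2: 'n'
  Position 1: 'p'
  Position 0: 'a'
Reversed: amphdnpa

amphdnpa


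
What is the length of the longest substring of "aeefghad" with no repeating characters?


Input: "aeefghad"
Sliding window (track last position of each char):
  Position 0 ('a'): window [0,0] length 1 -- new best
  Position 1 ('e'): window [0,1] length 2 -- new best
  Position 2 ('e'): repeat (last at 1), move window start to 2
  Position 2 ('e'): window [2,2] length 1
  Position 3 ('f'): window [2,3] length 2
  Position 4 ('g'): window [2,4] length 3 -- new best
  Position 5 ('h'): window [2,5] length 4 -- new best
  Position 6 ('a'): window [2,6] length 5 -- new best
  Position 7 ('d'): window [2,7] length 6 -- new best
Longest substring with no repeats: "efghad" with length 6

6


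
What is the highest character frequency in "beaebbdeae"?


Input: beaebbdeae
Character counts:
  'a': 2
  'b': 3
  'd': 1
  'e': 4
Maximum frequency: 4

4


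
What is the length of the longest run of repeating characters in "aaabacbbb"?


Input: "aaabacbbb"
Scanning for longest run:
  Position 1 ('a'): continues run of 'a', length=2
  Position 2 ('a'): continues run of 'a', length=3
  Position 3 ('b'): new char, reset run to 1
  Position 4 ('a'): new char, reset run to 1
  Position 5 ('c'): new char, reset run to 1
  Position 6 ('b'): new char, reset run to 1
  Position 7 ('b'): continues run of 'b', length=2
  Position 8 ('b'): continues run of 'b', length=3
Longest run: 'a' with length 3

3


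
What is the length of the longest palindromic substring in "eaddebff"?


Input: "eaddebff"
Checking substrings for palindromes:
  [2:4] "dd" (len 2) => palindrome
  [6:8] "ff" (len 2) => palindrome
Longest palindromic substring: "dd" with length 2

2


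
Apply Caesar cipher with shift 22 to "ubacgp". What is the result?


Caesar cipher: shift "ubacgp" by 22
  'u' (pos 20) + 22 = pos 16 = 'q'
  'b' (pos 1) + 22 = pos 23 = 'x'
  'a' (pos 0) + 22 = pos 22 = 'w'
  'c' (pos 2) + 22 = pos 24 = 'y'
  'g' (pos 6) + 22 = pos 2 = 'c'
  'p' (pos 15) + 22 = pos 11 = 'l'
Result: qxwycl

qxwycl


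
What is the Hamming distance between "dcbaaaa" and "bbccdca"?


Comparing "dcbaaaa" and "bbccdca" position by position:
  Position 0: 'd' vs 'b' => differ
  Position 1: 'c' vs 'b' => differ
  Position 2: 'b' vs 'c' => differ
  Position 3: 'a' vs 'c' => differ
  Position 4: 'a' vs 'd' => differ
  Position 5: 'a' vs 'c' => differ
  Position 6: 'a' vs 'a' => same
Total differences (Hamming distance): 6

6


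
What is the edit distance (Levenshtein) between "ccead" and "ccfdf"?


Computing edit distance: "ccead" -> "ccfdf"
DP table:
           c    c    f    d    f
      0    1    2    3    4    5
  c   1    0    1    2    3    4
  c   2    1    0    1    2    3
  e   3    2    1    1    2    3
  a   4    3    2    2    2    3
  d   5    4    3    3    2    3
Edit distance = dp[5][5] = 3

3


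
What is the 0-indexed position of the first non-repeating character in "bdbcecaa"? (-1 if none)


Input: bdbcecaa
Character frequencies:
  'a': 2
  'b': 2
  'c': 2
  'd': 1
  'e': 1
Scanning left to right for freq == 1:
  Position 0 ('b'): freq=2, skip
  Position 1 ('d'): unique! => answer = 1

1


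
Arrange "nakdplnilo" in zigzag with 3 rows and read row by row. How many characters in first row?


Zigzag "nakdplnilo" into 3 rows:
Placing characters:
  'n' => row 0
  'a' => row 1
  'k' => row 2
  'd' => row 1
  'p' => row 0
  'l' => row 1
  'n' => row 2
  'i' => row 1
  'l' => row 0
  'o' => row 1
Rows:
  Row 0: "npl"
  Row 1: "adlio"
  Row 2: "kn"
First row length: 3

3


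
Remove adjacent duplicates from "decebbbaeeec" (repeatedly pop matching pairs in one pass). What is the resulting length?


Input: decebbbaeeec
Stack-based adjacent duplicate removal:
  Read 'd': push. Stack: d
  Read 'e': push. Stack: de
  Read 'c': push. Stack: dec
  Read 'e': push. Stack: dece
  Read 'b': push. Stack: deceb
  Read 'b': matches stack top 'b' => pop. Stack: dece
  Read 'b': push. Stack: deceb
  Read 'a': push. Stack: deceba
  Read 'e': push. Stack: decebae
  Read 'e': matches stack top 'e' => pop. Stack: deceba
  Read 'e': push. Stack: decebae
  Read 'c': push. Stack: decebaec
Final stack: "decebaec" (length 8)

8


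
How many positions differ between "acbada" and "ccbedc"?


Comparing "acbada" and "ccbedc" position by position:
  Position 0: 'a' vs 'c' => DIFFER
  Position 1: 'c' vs 'c' => same
  Position 2: 'b' vs 'b' => same
  Position 3: 'a' vs 'e' => DIFFER
  Position 4: 'd' vs 'd' => same
  Position 5: 'a' vs 'c' => DIFFER
Positions that differ: 3

3


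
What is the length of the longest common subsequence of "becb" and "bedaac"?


LCS of "becb" and "bedaac"
DP table:
           b    e    d    a    a    c
      0    0    0    0    0    0    0
  b   0    1    1    1    1    1    1
  e   0    1    2    2    2    2    2
  c   0    1    2    2    2    2    3
  b   0    1    2    2    2    2    3
LCS length = dp[4][6] = 3

3


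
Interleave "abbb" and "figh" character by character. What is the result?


Interleaving "abbb" and "figh":
  Position 0: 'a' from first, 'f' from second => "af"
  Position 1: 'b' from first, 'i' from second => "bi"
  Position 2: 'b' from first, 'g' from second => "bg"
  Position 3: 'b' from first, 'h' from second => "bh"
Result: afbibgbh

afbibgbh


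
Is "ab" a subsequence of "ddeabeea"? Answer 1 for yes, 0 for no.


Check if "ab" is a subsequence of "ddeabeea"
Greedy scan:
  Position 0 ('d'): no match needed
  Position 1 ('d'): no match needed
  Position 2 ('e'): no match needed
  Position 3 ('a'): matches sub[0] = 'a'
  Position 4 ('b'): matches sub[1] = 'b'
  Position 5 ('e'): no match needed
  Position 6 ('e'): no match needed
  Position 7 ('a'): no match needed
All 2 characters matched => is a subsequence

1


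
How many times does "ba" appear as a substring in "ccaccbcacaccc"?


Searching for "ba" in "ccaccbcacaccc"
Scanning each position:
  Position 0: "cc" => no
  Position 1: "ca" => no
  Position 2: "ac" => no
  Position 3: "cc" => no
  Position 4: "cb" => no
  Position 5: "bc" => no
  Position 6: "ca" => no
  Position 7: "ac" => no
  Position 8: "ca" => no
  Position 9: "ac" => no
  Position 10: "cc" => no
  Position 11: "cc" => no
Total occurrences: 0

0


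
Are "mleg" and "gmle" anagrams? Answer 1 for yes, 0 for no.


Strings: "mleg", "gmle"
Sorted first:  eglm
Sorted second: eglm
Sorted forms match => anagrams

1


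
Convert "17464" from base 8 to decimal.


Input: "17464" in base 8
Positional expansion:
  Digit '1' (value 1) x 8^4 = 4096
  Digit '7' (value 7) x 8^3 = 3584
  Digit '4' (value 4) x 8^2 = 256
  Digit '6' (value 6) x 8^1 = 48
  Digit '4' (value 4) x 8^0 = 4
Sum = 7988

7988


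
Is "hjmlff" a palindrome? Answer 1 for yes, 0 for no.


Input: hjmlff
Reversed: fflmjh
  Compare pos 0 ('h') with pos 5 ('f'): MISMATCH
  Compare pos 1 ('j') with pos 4 ('f'): MISMATCH
  Compare pos 2 ('m') with pos 3 ('l'): MISMATCH
Result: not a palindrome

0


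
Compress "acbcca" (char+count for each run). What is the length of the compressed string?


Input: acbcca
Runs:
  'a' x 1 => "a1"
  'c' x 1 => "c1"
  'b' x 1 => "b1"
  'c' x 2 => "c2"
  'a' x 1 => "a1"
Compressed: "a1c1b1c2a1"
Compressed length: 10

10


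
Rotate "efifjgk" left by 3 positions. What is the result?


Input: "efifjgk", rotate left by 3
First 3 characters: "efi"
Remaining characters: "fjgk"
Concatenate remaining + first: "fjgk" + "efi" = "fjgkefi"

fjgkefi


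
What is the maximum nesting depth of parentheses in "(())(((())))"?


Input: "(())(((())))"
Tracking depth:
  Position 0 '(': depth becomes 1
  Position 1 '(': depth becomes 2
  Position 2 ')': depth becomes 1
  Position 3 ')': depth becomes 0
  Position 4 '(': depth becomes 1
  Position 5 '(': depth becomes 2
  Position 6 '(': depth becomes 3
  Position 7 '(': depth becomes 4
  Position 8 ')': depth becomes 3
  Position 9 ')': depth becomes 2
  Position 10 ')': depth becomes 1
  Position 11 ')': depth becomes 0
Maximum depth reached: 4

4


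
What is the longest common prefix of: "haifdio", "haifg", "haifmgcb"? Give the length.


Words: haifdio, haifg, haifmgcb
  Position 0: all 'h' => match
  Position 1: all 'a' => match
  Position 2: all 'i' => match
  Position 3: all 'f' => match
  Position 4: ('d', 'g', 'm') => mismatch, stop
LCP = "haif" (length 4)

4


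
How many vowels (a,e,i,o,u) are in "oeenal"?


Input: oeenal
Checking each character:
  'o' at position 0: vowel (running total: 1)
  'e' at position 1: vowel (running total: 2)
  'e' at position 2: vowel (running total: 3)
  'n' at position 3: consonant
  'a' at position 4: vowel (running total: 4)
  'l' at position 5: consonant
Total vowels: 4

4


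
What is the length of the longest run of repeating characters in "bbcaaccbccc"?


Input: "bbcaaccbccc"
Scanning for longest run:
  Position 1 ('b'): continues run of 'b', length=2
  Position 2 ('c'): new char, reset run to 1
  Position 3 ('a'): new char, reset run to 1
  Position 4 ('a'): continues run of 'a', length=2
  Position 5 ('c'): new char, reset run to 1
  Position 6 ('c'): continues run of 'c', length=2
  Position 7 ('b'): new char, reset run to 1
  Position 8 ('c'): new char, reset run to 1
  Position 9 ('c'): continues run of 'c', length=2
  Position 10 ('c'): continues run of 'c', length=3
Longest run: 'c' with length 3

3


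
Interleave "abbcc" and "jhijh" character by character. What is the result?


Interleaving "abbcc" and "jhijh":
  Position 0: 'a' from first, 'j' from second => "aj"
  Position 1: 'b' from first, 'h' from second => "bh"
  Position 2: 'b' from first, 'i' from second => "bi"
  Position 3: 'c' from first, 'j' from second => "cj"
  Position 4: 'c' from first, 'h' from second => "ch"
Result: ajbhbicjch

ajbhbicjch


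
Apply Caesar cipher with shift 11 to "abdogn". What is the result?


Caesar cipher: shift "abdogn" by 11
  'a' (pos 0) + 11 = pos 11 = 'l'
  'b' (pos 1) + 11 = pos 12 = 'm'
  'd' (pos 3) + 11 = pos 14 = 'o'
  'o' (pos 14) + 11 = pos 25 = 'z'
  'g' (pos 6) + 11 = pos 17 = 'r'
  'n' (pos 13) + 11 = pos 24 = 'y'
Result: lmozry

lmozry


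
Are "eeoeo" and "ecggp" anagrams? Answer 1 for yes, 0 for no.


Strings: "eeoeo", "ecggp"
Sorted first:  eeeoo
Sorted second: ceggp
Differ at position 0: 'e' vs 'c' => not anagrams

0


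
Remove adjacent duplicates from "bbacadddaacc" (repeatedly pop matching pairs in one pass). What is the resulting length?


Input: bbacadddaacc
Stack-based adjacent duplicate removal:
  Read 'b': push. Stack: b
  Read 'b': matches stack top 'b' => pop. Stack: (empty)
  Read 'a': push. Stack: a
  Read 'c': push. Stack: ac
  Read 'a': push. Stack: aca
  Read 'd': push. Stack: acad
  Read 'd': matches stack top 'd' => pop. Stack: aca
  Read 'd': push. Stack: acad
  Read 'a': push. Stack: acada
  Read 'a': matches stack top 'a' => pop. Stack: acad
  Read 'c': push. Stack: acadc
  Read 'c': matches stack top 'c' => pop. Stack: acad
Final stack: "acad" (length 4)

4


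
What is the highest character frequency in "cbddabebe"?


Input: cbddabebe
Character counts:
  'a': 1
  'b': 3
  'c': 1
  'd': 2
  'e': 2
Maximum frequency: 3

3


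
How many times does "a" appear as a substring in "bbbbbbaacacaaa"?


Searching for "a" in "bbbbbbaacacaaa"
Scanning each position:
  Position 0: "b" => no
  Position 1: "b" => no
  Position 2: "b" => no
  Position 3: "b" => no
  Position 4: "b" => no
  Position 5: "b" => no
  Position 6: "a" => MATCH
  Position 7: "a" => MATCH
  Position 8: "c" => no
  Position 9: "a" => MATCH
  Position 10: "c" => no
  Position 11: "a" => MATCH
  Position 12: "a" => MATCH
  Position 13: "a" => MATCH
Total occurrences: 6

6


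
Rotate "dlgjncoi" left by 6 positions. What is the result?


Input: "dlgjncoi", rotate left by 6
First 6 characters: "dlgjnc"
Remaining characters: "oi"
Concatenate remaining + first: "oi" + "dlgjnc" = "oidlgjnc"

oidlgjnc


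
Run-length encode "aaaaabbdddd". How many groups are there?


Input: aaaaabbdddd
Scanning for consecutive runs:
  Group 1: 'a' x 5 (positions 0-4)
  Group 2: 'b' x 2 (positions 5-6)
  Group 3: 'd' x 4 (positions 7-10)
Total groups: 3

3


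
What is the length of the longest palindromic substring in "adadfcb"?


Input: "adadfcb"
Checking substrings for palindromes:
  [0:3] "ada" (len 3) => palindrome
  [1:4] "dad" (len 3) => palindrome
Longest palindromic substring: "ada" with length 3

3


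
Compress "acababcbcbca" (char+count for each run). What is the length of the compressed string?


Input: acababcbcbca
Runs:
  'a' x 1 => "a1"
  'c' x 1 => "c1"
  'a' x 1 => "a1"
  'b' x 1 => "b1"
  'a' x 1 => "a1"
  'b' x 1 => "b1"
  'c' x 1 => "c1"
  'b' x 1 => "b1"
  'c' x 1 => "c1"
  'b' x 1 => "b1"
  'c' x 1 => "c1"
  'a' x 1 => "a1"
Compressed: "a1c1a1b1a1b1c1b1c1b1c1a1"
Compressed length: 24

24


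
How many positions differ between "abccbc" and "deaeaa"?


Comparing "abccbc" and "deaeaa" position by position:
  Position 0: 'a' vs 'd' => DIFFER
  Position 1: 'b' vs 'e' => DIFFER
  Position 2: 'c' vs 'a' => DIFFER
  Position 3: 'c' vs 'e' => DIFFER
  Position 4: 'b' vs 'a' => DIFFER
  Position 5: 'c' vs 'a' => DIFFER
Positions that differ: 6

6


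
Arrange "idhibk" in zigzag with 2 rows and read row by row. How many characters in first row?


Zigzag "idhibk" into 2 rows:
Placing characters:
  'i' => row 0
  'd' => row 1
  'h' => row 0
  'i' => row 1
  'b' => row 0
  'k' => row 1
Rows:
  Row 0: "ihb"
  Row 1: "dik"
First row length: 3

3


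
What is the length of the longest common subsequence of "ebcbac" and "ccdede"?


LCS of "ebcbac" and "ccdede"
DP table:
           c    c    d    e    d    e
      0    0    0    0    0    0    0
  e   0    0    0    0    1    1    1
  b   0    0    0    0    1    1    1
  c   0    1    1    1    1    1    1
  b   0    1    1    1    1    1    1
  a   0    1    1    1    1    1    1
  c   0    1    2    2    2    2    2
LCS length = dp[6][6] = 2

2


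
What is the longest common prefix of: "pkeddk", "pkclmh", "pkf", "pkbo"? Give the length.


Words: pkeddk, pkclmh, pkf, pkbo
  Position 0: all 'p' => match
  Position 1: all 'k' => match
  Position 2: ('e', 'c', 'f', 'b') => mismatch, stop
LCP = "pk" (length 2)

2


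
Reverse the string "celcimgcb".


Input: celcimgcb
Reading characters right to left:
  Position 8: 'b'
  Position 7: 'c'
  Position 6: 'g'
  Position 5: 'm'
  Position 4: 'i'
  Position 3: 'c'
  Position 2: 'l'
  Position 1: 'e'
  Position 0: 'c'
Reversed: bcgmiclec

bcgmiclec


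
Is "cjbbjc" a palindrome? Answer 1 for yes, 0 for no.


Input: cjbbjc
Reversed: cjbbjc
  Compare pos 0 ('c') with pos 5 ('c'): match
  Compare pos 1 ('j') with pos 4 ('j'): match
  Compare pos 2 ('b') with pos 3 ('b'): match
Result: palindrome

1


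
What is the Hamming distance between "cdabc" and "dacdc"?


Comparing "cdabc" and "dacdc" position by position:
  Position 0: 'c' vs 'd' => differ
  Position 1: 'd' vs 'a' => differ
  Position 2: 'a' vs 'c' => differ
  Position 3: 'b' vs 'd' => differ
  Position 4: 'c' vs 'c' => same
Total differences (Hamming distance): 4

4


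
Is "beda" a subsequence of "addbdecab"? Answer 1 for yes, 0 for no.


Check if "beda" is a subsequence of "addbdecab"
Greedy scan:
  Position 0 ('a'): no match needed
  Position 1 ('d'): no match needed
  Position 2 ('d'): no match needed
  Position 3 ('b'): matches sub[0] = 'b'
  Position 4 ('d'): no match needed
  Position 5 ('e'): matches sub[1] = 'e'
  Position 6 ('c'): no match needed
  Position 7 ('a'): no match needed
  Position 8 ('b'): no match needed
Only matched 2/4 characters => not a subsequence

0


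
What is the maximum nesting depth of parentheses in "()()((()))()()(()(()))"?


Input: "()()((()))()()(()(()))"
Tracking depth:
  Position 0 '(': depth becomes 1
  Position 1 ')': depth becomes 0
  Position 2 '(': depth becomes 1
  Position 3 ')': depth becomes 0
  Position 4 '(': depth becomes 1
  Position 5 '(': depth becomes 2
  Position 6 '(': depth becomes 3
  Position 7 ')': depth becomes 2
  Position 8 ')': depth becomes 1
  Position 9 ')': depth becomes 0
  Position 10 '(': depth becomes 1
  Position 11 ')': depth becomes 0
  Position 12 '(': depth becomes 1
  Position 13 ')': depth becomes 0
  Position 14 '(': depth becomes 1
  Position 15 '(': depth becomes 2
  Position 16 ')': depth becomes 1
  Position 17 '(': depth becomes 2
  Position 18 '(': depth becomes 3
  Position 19 ')': depth becomes 2
  Position 20 ')': depth becomes 1
  Position 21 ')': depth becomes 0
Maximum depth reached: 3

3


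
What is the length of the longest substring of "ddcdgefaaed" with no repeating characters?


Input: "ddcdgefaaed"
Sliding window (track last position of each char):
  Position 0 ('d'): window [0,0] length 1 -- new best
  Position 1 ('d'): repeat (last at 0), move window start to 1
  Position 1 ('d'): window [1,1] length 1
  Position 2 ('c'): window [1,2] length 2 -- new best
  Position 3 ('d'): repeat (last at 1), move window start to 2
  Position 3 ('d'): window [2,3] length 2
  Position 4 ('g'): window [2,4] length 3 -- new best
  Position 5 ('e'): window [2,5] length 4 -- new best
  Position 6 ('f'): window [2,6] length 5 -- new best
  Position 7 ('a'): window [2,7] length 6 -- new best
  Position 8 ('a'): repeat (last at 7), move window start to 8
  Position 8 ('a'): window [8,8] length 1
  Position 9 ('e'): window [8,9] length 2
  Position 10 ('d'): window [8,10] length 3
Longest substring with no repeats: "cdgefa" with length 6

6


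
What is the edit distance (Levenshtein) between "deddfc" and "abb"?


Computing edit distance: "deddfc" -> "abb"
DP table:
           a    b    b
      0    1    2    3
  d   1    1    2    3
  e   2    2    2    3
  d   3    3    3    3
  d   4    4    4    4
  f   5    5    5    5
  c   6    6    6    6
Edit distance = dp[6][3] = 6

6


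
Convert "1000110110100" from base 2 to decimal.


Input: "1000110110100" in base 2
Positional expansion:
  Digit '1' (value 1) x 2^12 = 4096
  Digit '0' (value 0) x 2^11 = 0
  Digit '0' (value 0) x 2^10 = 0
  Digit '0' (value 0) x 2^9 = 0
  Digit '1' (value 1) x 2^8 = 256
  Digit '1' (value 1) x 2^7 = 128
  Digit '0' (value 0) x 2^6 = 0
  Digit '1' (value 1) x 2^5 = 32
  Digit '1' (value 1) x 2^4 = 16
  Digit '0' (value 0) x 2^3 = 0
  Digit '1' (value 1) x 2^2 = 4
  Digit '0' (value 0) x 2^1 = 0
  Digit '0' (value 0) x 2^0 = 0
Sum = 4532

4532


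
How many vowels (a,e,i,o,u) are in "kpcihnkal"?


Input: kpcihnkal
Checking each character:
  'k' at position 0: consonant
  'p' at position 1: consonant
  'c' at position 2: consonant
  'i' at position 3: vowel (running total: 1)
  'h' at position 4: consonant
  'n' at position 5: consonant
  'k' at position 6: consonant
  'a' at position 7: vowel (running total: 2)
  'l' at position 8: consonant
Total vowels: 2

2


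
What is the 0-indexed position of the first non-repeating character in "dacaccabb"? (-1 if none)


Input: dacaccabb
Character frequencies:
  'a': 3
  'b': 2
  'c': 3
  'd': 1
Scanning left to right for freq == 1:
  Position 0 ('d'): unique! => answer = 0

0


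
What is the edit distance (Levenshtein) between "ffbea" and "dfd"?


Computing edit distance: "ffbea" -> "dfd"
DP table:
           d    f    d
      0    1    2    3
  f   1    1    1    2
  f   2    2    1    2
  b   3    3    2    2
  e   4    4    3    3
  a   5    5    4    4
Edit distance = dp[5][3] = 4

4


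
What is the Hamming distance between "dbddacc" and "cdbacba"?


Comparing "dbddacc" and "cdbacba" position by position:
  Position 0: 'd' vs 'c' => differ
  Position 1: 'b' vs 'd' => differ
  Position 2: 'd' vs 'b' => differ
  Position 3: 'd' vs 'a' => differ
  Position 4: 'a' vs 'c' => differ
  Position 5: 'c' vs 'b' => differ
  Position 6: 'c' vs 'a' => differ
Total differences (Hamming distance): 7

7


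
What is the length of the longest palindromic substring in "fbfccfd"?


Input: "fbfccfd"
Checking substrings for palindromes:
  [2:6] "fccf" (len 4) => palindrome
  [0:3] "fbf" (len 3) => palindrome
  [3:5] "cc" (len 2) => palindrome
Longest palindromic substring: "fccf" with length 4

4


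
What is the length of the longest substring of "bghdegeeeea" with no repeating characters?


Input: "bghdegeeeea"
Sliding window (track last position of each char):
  Position 0 ('b'): window [0,0] length 1 -- new best
  Position 1 ('g'): window [0,1] length 2 -- new best
  Position 2 ('h'): window [0,2] length 3 -- new best
  Position 3 ('d'): window [0,3] length 4 -- new best
  Position 4 ('e'): window [0,4] length 5 -- new best
  Position 5 ('g'): repeat (last at 1), move window start to 2
  Position 5 ('g'): window [2,5] length 4
  Position 6 ('e'): repeat (last at 4), move window start to 5
  Position 6 ('e'): window [5,6] length 2
  Position 7 ('e'): repeat (last at 6), move window start to 7
  Position 7 ('e'): window [7,7] length 1
  Position 8 ('e'): repeat (last at 7), move window start to 8
  Position 8 ('e'): window [8,8] length 1
  Position 9 ('e'): repeat (last at 8), move window start to 9
  Position 9 ('e'): window [9,9] length 1
  Position 10 ('a'): window [9,10] length 2
Longest substring with no repeats: "bghde" with length 5

5


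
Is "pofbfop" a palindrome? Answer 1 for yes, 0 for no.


Input: pofbfop
Reversed: pofbfop
  Compare pos 0 ('p') with pos 6 ('p'): match
  Compare pos 1 ('o') with pos 5 ('o'): match
  Compare pos 2 ('f') with pos 4 ('f'): match
Result: palindrome

1


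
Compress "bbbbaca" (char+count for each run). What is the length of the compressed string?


Input: bbbbaca
Runs:
  'b' x 4 => "b4"
  'a' x 1 => "a1"
  'c' x 1 => "c1"
  'a' x 1 => "a1"
Compressed: "b4a1c1a1"
Compressed length: 8

8


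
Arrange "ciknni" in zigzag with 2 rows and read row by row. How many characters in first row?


Zigzag "ciknni" into 2 rows:
Placing characters:
  'c' => row 0
  'i' => row 1
  'k' => row 0
  'n' => row 1
  'n' => row 0
  'i' => row 1
Rows:
  Row 0: "ckn"
  Row 1: "ini"
First row length: 3

3


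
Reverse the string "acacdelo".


Input: acacdelo
Reading characters right to left:
  Position 7: 'o'
  Position 6: 'l'
  Position 5: 'e'
  Position 4: 'd'
  Position 3: 'c'
  Position 2: 'a'
  Position 1: 'c'
  Position 0: 'a'
Reversed: oledcaca

oledcaca


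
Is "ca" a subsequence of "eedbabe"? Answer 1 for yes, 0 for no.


Check if "ca" is a subsequence of "eedbabe"
Greedy scan:
  Position 0 ('e'): no match needed
  Position 1 ('e'): no match needed
  Position 2 ('d'): no match needed
  Position 3 ('b'): no match needed
  Position 4 ('a'): no match needed
  Position 5 ('b'): no match needed
  Position 6 ('e'): no match needed
Only matched 0/2 characters => not a subsequence

0


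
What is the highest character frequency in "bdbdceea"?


Input: bdbdceea
Character counts:
  'a': 1
  'b': 2
  'c': 1
  'd': 2
  'e': 2
Maximum frequency: 2

2


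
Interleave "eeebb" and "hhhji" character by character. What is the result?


Interleaving "eeebb" and "hhhji":
  Position 0: 'e' from first, 'h' from second => "eh"
  Position 1: 'e' from first, 'h' from second => "eh"
  Position 2: 'e' from first, 'h' from second => "eh"
  Position 3: 'b' from first, 'j' from second => "bj"
  Position 4: 'b' from first, 'i' from second => "bi"
Result: ehehehbjbi

ehehehbjbi


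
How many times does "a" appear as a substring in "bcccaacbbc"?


Searching for "a" in "bcccaacbbc"
Scanning each position:
  Position 0: "b" => no
  Position 1: "c" => no
  Position 2: "c" => no
  Position 3: "c" => no
  Position 4: "a" => MATCH
  Position 5: "a" => MATCH
  Position 6: "c" => no
  Position 7: "b" => no
  Position 8: "b" => no
  Position 9: "c" => no
Total occurrences: 2

2


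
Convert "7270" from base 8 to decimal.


Input: "7270" in base 8
Positional expansion:
  Digit '7' (value 7) x 8^3 = 3584
  Digit '2' (value 2) x 8^2 = 128
  Digit '7' (value 7) x 8^1 = 56
  Digit '0' (value 0) x 8^0 = 0
Sum = 3768

3768


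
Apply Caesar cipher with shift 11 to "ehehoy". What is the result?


Caesar cipher: shift "ehehoy" by 11
  'e' (pos 4) + 11 = pos 15 = 'p'
  'h' (pos 7) + 11 = pos 18 = 's'
  'e' (pos 4) + 11 = pos 15 = 'p'
  'h' (pos 7) + 11 = pos 18 = 's'
  'o' (pos 14) + 11 = pos 25 = 'z'
  'y' (pos 24) + 11 = pos 9 = 'j'
Result: pspszj

pspszj


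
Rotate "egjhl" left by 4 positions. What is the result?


Input: "egjhl", rotate left by 4
First 4 characters: "egjh"
Remaining characters: "l"
Concatenate remaining + first: "l" + "egjh" = "legjh"

legjh


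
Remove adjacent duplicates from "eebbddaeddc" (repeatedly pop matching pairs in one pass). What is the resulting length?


Input: eebbddaeddc
Stack-based adjacent duplicate removal:
  Read 'e': push. Stack: e
  Read 'e': matches stack top 'e' => pop. Stack: (empty)
  Read 'b': push. Stack: b
  Read 'b': matches stack top 'b' => pop. Stack: (empty)
  Read 'd': push. Stack: d
  Read 'd': matches stack top 'd' => pop. Stack: (empty)
  Read 'a': push. Stack: a
  Read 'e': push. Stack: ae
  Read 'd': push. Stack: aed
  Read 'd': matches stack top 'd' => pop. Stack: ae
  Read 'c': push. Stack: aec
Final stack: "aec" (length 3)

3


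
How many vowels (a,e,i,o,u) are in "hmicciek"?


Input: hmicciek
Checking each character:
  'h' at position 0: consonant
  'm' at position 1: consonant
  'i' at position 2: vowel (running total: 1)
  'c' at position 3: consonant
  'c' at position 4: consonant
  'i' at position 5: vowel (running total: 2)
  'e' at position 6: vowel (running total: 3)
  'k' at position 7: consonant
Total vowels: 3

3


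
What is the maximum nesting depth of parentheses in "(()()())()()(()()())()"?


Input: "(()()())()()(()()())()"
Tracking depth:
  Position 0 '(': depth becomes 1
  Position 1 '(': depth becomes 2
  Position 2 ')': depth becomes 1
  Position 3 '(': depth becomes 2
  Position 4 ')': depth becomes 1
  Position 5 '(': depth becomes 2
  Position 6 ')': depth becomes 1
  Position 7 ')': depth becomes 0
  Position 8 '(': depth becomes 1
  Position 9 ')': depth becomes 0
  Position 10 '(': depth becomes 1
  Position 11 ')': depth becomes 0
  Position 12 '(': depth becomes 1
  Position 13 '(': depth becomes 2
  Position 14 ')': depth becomes 1
  Position 15 '(': depth becomes 2
  Position 16 ')': depth becomes 1
  Position 17 '(': depth becomes 2
  Position 18 ')': depth becomes 1
  Position 19 ')': depth becomes 0
  Position 20 '(': depth becomes 1
  Position 21 ')': depth becomes 0
Maximum depth reached: 2

2


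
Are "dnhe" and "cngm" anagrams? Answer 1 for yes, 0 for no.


Strings: "dnhe", "cngm"
Sorted first:  dehn
Sorted second: cgmn
Differ at position 0: 'd' vs 'c' => not anagrams

0


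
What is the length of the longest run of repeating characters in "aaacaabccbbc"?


Input: "aaacaabccbbc"
Scanning for longest run:
  Position 1 ('a'): continues run of 'a', length=2
  Position 2 ('a'): continues run of 'a', length=3
  Position 3 ('c'): new char, reset run to 1
  Position 4 ('a'): new char, reset run to 1
  Position 5 ('a'): continues run of 'a', length=2
  Position 6 ('b'): new char, reset run to 1
  Position 7 ('c'): new char, reset run to 1
  Position 8 ('c'): continues run of 'c', length=2
  Position 9 ('b'): new char, reset run to 1
  Position 10 ('b'): continues run of 'b', length=2
  Position 11 ('c'): new char, reset run to 1
Longest run: 'a' with length 3

3


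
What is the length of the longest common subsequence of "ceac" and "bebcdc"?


LCS of "ceac" and "bebcdc"
DP table:
           b    e    b    c    d    c
      0    0    0    0    0    0    0
  c   0    0    0    0    1    1    1
  e   0    0    1    1    1    1    1
  a   0    0    1    1    1    1    1
  c   0    0    1    1    2    2    2
LCS length = dp[4][6] = 2

2


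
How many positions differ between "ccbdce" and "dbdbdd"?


Comparing "ccbdce" and "dbdbdd" position by position:
  Position 0: 'c' vs 'd' => DIFFER
  Position 1: 'c' vs 'b' => DIFFER
  Position 2: 'b' vs 'd' => DIFFER
  Position 3: 'd' vs 'b' => DIFFER
  Position 4: 'c' vs 'd' => DIFFER
  Position 5: 'e' vs 'd' => DIFFER
Positions that differ: 6

6


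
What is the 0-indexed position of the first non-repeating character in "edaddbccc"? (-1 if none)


Input: edaddbccc
Character frequencies:
  'a': 1
  'b': 1
  'c': 3
  'd': 3
  'e': 1
Scanning left to right for freq == 1:
  Position 0 ('e'): unique! => answer = 0

0


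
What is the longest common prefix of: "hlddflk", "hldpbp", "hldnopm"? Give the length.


Words: hlddflk, hldpbp, hldnopm
  Position 0: all 'h' => match
  Position 1: all 'l' => match
  Position 2: all 'd' => match
  Position 3: ('d', 'p', 'n') => mismatch, stop
LCP = "hld" (length 3)

3
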